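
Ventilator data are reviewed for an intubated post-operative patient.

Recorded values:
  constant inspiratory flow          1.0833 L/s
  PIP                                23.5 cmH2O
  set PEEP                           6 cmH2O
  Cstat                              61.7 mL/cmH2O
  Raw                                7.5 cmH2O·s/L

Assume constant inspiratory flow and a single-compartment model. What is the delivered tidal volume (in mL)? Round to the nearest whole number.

578

Equation of motion (constant flow): PIP = Vt/C + R·V̇ + PEEP.
Vt/C = PIP − R·V̇ − PEEP = 23.5 − 8.125 − 6 = 9.375 cmH2O.
Vt = C × 9.375 = 61.7 × 9.375 = 578.44 mL.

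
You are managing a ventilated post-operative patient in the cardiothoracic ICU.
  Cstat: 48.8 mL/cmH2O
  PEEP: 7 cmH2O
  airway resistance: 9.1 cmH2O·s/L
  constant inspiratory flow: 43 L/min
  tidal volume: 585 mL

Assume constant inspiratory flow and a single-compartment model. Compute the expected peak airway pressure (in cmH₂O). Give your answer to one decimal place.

Flow: 43 L/min ÷ 60 = 0.7167 L/s.
Equation of motion (constant flow): PIP = Vt/C + R·V̇ + PEEP.
PIP = 585/48.8 + 9.1×0.7167 + 7 = 11.988 + 6.522 + 7 = 25.51 cmH2O.

25.5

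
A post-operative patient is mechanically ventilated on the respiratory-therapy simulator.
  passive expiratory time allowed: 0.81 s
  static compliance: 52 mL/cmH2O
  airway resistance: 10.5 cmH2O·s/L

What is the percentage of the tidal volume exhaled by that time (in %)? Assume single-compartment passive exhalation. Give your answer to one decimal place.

τ = R × C = 10.5 × 52 mL/cmH2O = 10.5 × 0.052 L/cmH2O = 0.546 s.
Passive exhalation: V(t)/V₀ = e^(−t/τ) = e^(−0.81/0.546) = 0.2268.
Fraction exhaled = 1 − 0.2268 = 0.7732 → 77.32%.

77.3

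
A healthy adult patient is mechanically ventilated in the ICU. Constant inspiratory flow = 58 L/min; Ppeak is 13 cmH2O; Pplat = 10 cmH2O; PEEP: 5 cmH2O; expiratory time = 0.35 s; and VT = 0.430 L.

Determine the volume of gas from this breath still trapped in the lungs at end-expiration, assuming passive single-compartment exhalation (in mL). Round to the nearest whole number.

116

Flow: 58 L/min ÷ 60 = 0.9667 L/s.
R = (PIP − Pplat)/V̇ = (13 − 10) / 0.9667 = 3.0/0.9667 = 3.103 cmH2O·s/L.
C = Vt/(Pplat − PEEP) = 430.0 / (10 − 5) = 430.0/5.0 = 86.0 mL/cmH2O.
τ = R × C = 3.103 × 0.086 L/cmH2O = 0.2669 s.
Fraction remaining = e^(−Te/τ) = e^(−0.35/0.2669) = 0.2695.
Trapped volume = 430.0 × 0.2695 = 115.89 mL.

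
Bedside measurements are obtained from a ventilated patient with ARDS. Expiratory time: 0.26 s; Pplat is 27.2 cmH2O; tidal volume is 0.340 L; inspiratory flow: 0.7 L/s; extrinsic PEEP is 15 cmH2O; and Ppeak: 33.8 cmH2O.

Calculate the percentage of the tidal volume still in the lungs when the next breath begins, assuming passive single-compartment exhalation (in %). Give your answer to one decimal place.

R = (PIP − Pplat)/V̇ = (33.8 − 27.2) / 0.7 = 6.6/0.7 = 9.429 cmH2O·s/L.
C = Vt/(Pplat − PEEP) = 340.0 / (27.2 − 15) = 340.0/12.2 = 27.869 mL/cmH2O.
τ = R × C = 9.429 × 0.02787 L/cmH2O = 0.2628 s.
Fraction remaining at end-expiration = e^(−Te/τ) = e^(−0.26/0.2628) = 0.3718 → 37.18%.

37.2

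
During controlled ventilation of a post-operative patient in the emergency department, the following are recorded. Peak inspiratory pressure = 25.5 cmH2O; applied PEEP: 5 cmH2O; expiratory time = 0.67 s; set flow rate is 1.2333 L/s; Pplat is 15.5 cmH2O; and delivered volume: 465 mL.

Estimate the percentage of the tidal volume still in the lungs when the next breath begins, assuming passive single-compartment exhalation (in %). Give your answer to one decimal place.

15.5

R = (PIP − Pplat)/V̇ = (25.5 − 15.5) / 1.2333 = 10.0/1.2333 = 8.108 cmH2O·s/L.
C = Vt/(Pplat − PEEP) = 465.0 / (15.5 − 5) = 465.0/10.5 = 44.286 mL/cmH2O.
τ = R × C = 8.108 × 0.04429 L/cmH2O = 0.3591 s.
Fraction remaining at end-expiration = e^(−Te/τ) = e^(−0.67/0.3591) = 0.1548 → 15.48%.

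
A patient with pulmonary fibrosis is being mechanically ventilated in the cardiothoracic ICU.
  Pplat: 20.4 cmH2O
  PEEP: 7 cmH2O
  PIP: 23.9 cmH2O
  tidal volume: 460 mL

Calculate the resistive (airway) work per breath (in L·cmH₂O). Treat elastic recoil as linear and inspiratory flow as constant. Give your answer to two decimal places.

With constant inspiratory flow the resistive pressure is constant at PIP − Pplat = 23.9 − 20.4 = 3.5 cmH2O, so resistive work = 3.5 × 0.460 = 1.61 L·cmH2O.

1.61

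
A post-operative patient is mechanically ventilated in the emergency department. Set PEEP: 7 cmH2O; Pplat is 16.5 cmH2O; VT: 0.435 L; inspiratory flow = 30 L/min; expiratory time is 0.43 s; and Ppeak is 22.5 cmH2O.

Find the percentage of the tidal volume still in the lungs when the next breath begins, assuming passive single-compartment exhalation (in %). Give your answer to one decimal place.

Flow: 30 L/min ÷ 60 = 0.5 L/s.
R = (PIP − Pplat)/V̇ = (22.5 − 16.5) / 0.5 = 6.0/0.5 = 12.0 cmH2O·s/L.
C = Vt/(Pplat − PEEP) = 435.0 / (16.5 − 7) = 435.0/9.5 = 45.789 mL/cmH2O.
τ = R × C = 12.0 × 0.04579 L/cmH2O = 0.5495 s.
Fraction remaining at end-expiration = e^(−Te/τ) = e^(−0.43/0.5495) = 0.4572 → 45.72%.

45.7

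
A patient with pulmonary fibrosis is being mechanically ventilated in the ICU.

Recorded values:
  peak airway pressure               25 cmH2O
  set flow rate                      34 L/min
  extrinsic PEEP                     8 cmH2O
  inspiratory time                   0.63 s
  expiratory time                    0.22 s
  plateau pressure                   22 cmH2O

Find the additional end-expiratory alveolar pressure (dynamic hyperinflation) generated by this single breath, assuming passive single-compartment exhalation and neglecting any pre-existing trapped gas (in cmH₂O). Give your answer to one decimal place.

2.7

Flow: 34 L/min ÷ 60 = 0.5667 L/s.
Vt = flow × Ti = 0.5667 L/s × 0.63 s × 1000 mL/L = 357.02 mL.
R = (PIP − Pplat)/V̇ = (25 − 22) / 0.5667 = 3.0/0.5667 = 5.294 cmH2O·s/L.
C = Vt/(Pplat − PEEP) = 357.02 / (22 − 8) = 357.02/14.0 = 25.501 mL/cmH2O.
τ = R × C = 5.294 × 0.0255 L/cmH2O = 0.135 s.
Fraction remaining = e^(−Te/τ) = e^(−0.22/0.135) = 0.196; trapped volume = 357.02 × 0.196 = 69.976 mL.
Additional alveolar pressure from trapping ≈ V_trapped / C = 69.976 / 25.501 = 2.744 cmH2O.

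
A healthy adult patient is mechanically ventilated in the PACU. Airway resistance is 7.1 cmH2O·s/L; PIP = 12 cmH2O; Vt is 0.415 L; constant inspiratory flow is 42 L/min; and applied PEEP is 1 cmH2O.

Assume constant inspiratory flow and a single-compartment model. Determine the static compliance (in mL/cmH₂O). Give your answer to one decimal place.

68.8

Flow: 42 L/min ÷ 60 = 0.7 L/s.
Equation of motion (constant flow): PIP = Vt/C + R·V̇ + PEEP.
Vt/C = PIP − R·V̇ − PEEP = 12 − 7.1×0.7 − 1 = 12 − 4.97 − 1 = 6.03 cmH2O.
C = Vt / 6.03 = 415 / 6.03 = 68.823 mL/cmH2O.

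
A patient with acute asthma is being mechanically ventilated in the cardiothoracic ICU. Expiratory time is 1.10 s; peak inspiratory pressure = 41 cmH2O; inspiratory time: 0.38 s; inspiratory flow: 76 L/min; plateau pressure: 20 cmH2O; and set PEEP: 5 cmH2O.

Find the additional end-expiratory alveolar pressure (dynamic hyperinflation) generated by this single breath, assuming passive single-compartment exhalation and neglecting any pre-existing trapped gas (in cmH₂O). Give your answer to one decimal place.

1.9

Flow: 76 L/min ÷ 60 = 1.2667 L/s.
Vt = flow × Ti = 1.2667 L/s × 0.38 s × 1000 mL/L = 481.35 mL.
R = (PIP − Pplat)/V̇ = (41 − 20) / 1.2667 = 21.0/1.2667 = 16.579 cmH2O·s/L.
C = Vt/(Pplat − PEEP) = 481.35 / (20 − 5) = 481.35/15.0 = 32.09 mL/cmH2O.
τ = R × C = 16.579 × 0.03209 L/cmH2O = 0.532 s.
Fraction remaining = e^(−Te/τ) = e^(−1.10/0.532) = 0.1265; trapped volume = 481.35 × 0.1265 = 60.891 mL.
Additional alveolar pressure from trapping ≈ V_trapped / C = 60.891 / 32.09 = 1.898 cmH2O.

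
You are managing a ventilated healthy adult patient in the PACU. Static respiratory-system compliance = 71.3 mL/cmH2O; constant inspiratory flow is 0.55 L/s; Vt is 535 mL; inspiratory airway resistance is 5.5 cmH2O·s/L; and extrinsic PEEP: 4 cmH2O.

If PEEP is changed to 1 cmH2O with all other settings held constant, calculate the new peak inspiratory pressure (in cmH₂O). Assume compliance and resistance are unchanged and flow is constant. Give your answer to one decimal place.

PIP = Vt/C + R·V̇ + PEEP (constant-flow equation of motion).
Only the baseline term changes: ΔPIP = ΔPEEP = 1 − 4 = -3.0 cmH2O.
Original PIP = 535/71.3 + 5.5×0.55 + 4 = 14.529 cmH2O; new PIP = 14.529 + (-3.0) = 11.529 cmH2O.

11.5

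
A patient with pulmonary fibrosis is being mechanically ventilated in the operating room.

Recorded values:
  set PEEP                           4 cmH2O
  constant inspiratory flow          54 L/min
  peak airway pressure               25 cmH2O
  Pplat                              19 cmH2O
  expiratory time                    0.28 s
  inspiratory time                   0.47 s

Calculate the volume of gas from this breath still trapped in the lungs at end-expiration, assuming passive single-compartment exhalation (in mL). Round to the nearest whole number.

95

Flow: 54 L/min ÷ 60 = 0.9 L/s.
Vt = flow × Ti = 0.9 L/s × 0.47 s × 1000 mL/L = 423.0 mL.
R = (PIP − Pplat)/V̇ = (25 − 19) / 0.9 = 6.0/0.9 = 6.667 cmH2O·s/L.
C = Vt/(Pplat − PEEP) = 423.0 / (19 − 4) = 423.0/15.0 = 28.2 mL/cmH2O.
τ = R × C = 6.667 × 0.0282 L/cmH2O = 0.188 s.
Fraction remaining = e^(−Te/τ) = e^(−0.28/0.188) = 0.2255.
Trapped volume = 423.0 × 0.2255 = 95.387 mL.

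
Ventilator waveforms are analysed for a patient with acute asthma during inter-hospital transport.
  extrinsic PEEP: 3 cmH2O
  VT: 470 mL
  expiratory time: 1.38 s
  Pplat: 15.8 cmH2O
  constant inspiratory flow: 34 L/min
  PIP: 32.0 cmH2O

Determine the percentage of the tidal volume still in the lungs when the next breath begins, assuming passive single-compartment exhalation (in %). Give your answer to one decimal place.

26.9

Flow: 34 L/min ÷ 60 = 0.5667 L/s.
R = (PIP − Pplat)/V̇ = (32.0 − 15.8) / 0.5667 = 16.2/0.5667 = 28.587 cmH2O·s/L.
C = Vt/(Pplat − PEEP) = 470.0 / (15.8 − 3) = 470.0/12.8 = 36.719 mL/cmH2O.
τ = R × C = 28.587 × 0.03672 L/cmH2O = 1.05 s.
Fraction remaining at end-expiration = e^(−Te/τ) = e^(−1.38/1.05) = 0.2687 → 26.87%.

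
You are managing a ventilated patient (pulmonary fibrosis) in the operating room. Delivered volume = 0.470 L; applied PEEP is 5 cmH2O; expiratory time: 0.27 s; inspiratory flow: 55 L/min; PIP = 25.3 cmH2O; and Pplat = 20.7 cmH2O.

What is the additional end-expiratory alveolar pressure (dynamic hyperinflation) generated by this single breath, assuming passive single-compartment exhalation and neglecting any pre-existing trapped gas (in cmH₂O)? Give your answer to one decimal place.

2.6

Flow: 55 L/min ÷ 60 = 0.9167 L/s.
R = (PIP − Pplat)/V̇ = (25.3 − 20.7) / 0.9167 = 4.6/0.9167 = 5.018 cmH2O·s/L.
C = Vt/(Pplat − PEEP) = 470.0 / (20.7 − 5) = 470.0/15.7 = 29.936 mL/cmH2O.
τ = R × C = 5.018 × 0.02994 L/cmH2O = 0.1502 s.
Fraction remaining = e^(−Te/τ) = e^(−0.27/0.1502) = 0.1657; trapped volume = 470.0 × 0.1657 = 77.879 mL.
Additional alveolar pressure from trapping ≈ V_trapped / C = 77.879 / 29.936 = 2.602 cmH2O.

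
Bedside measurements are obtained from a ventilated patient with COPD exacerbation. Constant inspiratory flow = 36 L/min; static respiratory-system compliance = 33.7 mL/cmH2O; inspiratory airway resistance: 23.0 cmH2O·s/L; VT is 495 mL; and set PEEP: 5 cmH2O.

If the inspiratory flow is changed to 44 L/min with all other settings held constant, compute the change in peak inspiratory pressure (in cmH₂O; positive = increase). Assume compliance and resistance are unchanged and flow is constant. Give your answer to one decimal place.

Flow: 36 L/min ÷ 60 = 0.6 L/s.
New flow: 44 L/min ÷ 60 = 0.7333 L/s.
PIP = Vt/C + R·V̇ + PEEP (constant-flow equation of motion).
Only the resistive term changes: ΔPIP = R × ΔV̇ = 23.0 × (0.7333 − 0.6) = 23.0 × 0.1333 = 3.066 cmH2O.

3.1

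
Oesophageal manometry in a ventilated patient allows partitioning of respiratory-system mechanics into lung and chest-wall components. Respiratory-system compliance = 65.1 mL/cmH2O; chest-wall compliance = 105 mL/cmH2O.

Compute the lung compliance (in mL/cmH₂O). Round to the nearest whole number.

171

1/CL = 1/Crs − 1/Ccw.
1/CL = 1/65.1 − 1/105 = 0.005837.
CL = 171.32 mL/cmH2O.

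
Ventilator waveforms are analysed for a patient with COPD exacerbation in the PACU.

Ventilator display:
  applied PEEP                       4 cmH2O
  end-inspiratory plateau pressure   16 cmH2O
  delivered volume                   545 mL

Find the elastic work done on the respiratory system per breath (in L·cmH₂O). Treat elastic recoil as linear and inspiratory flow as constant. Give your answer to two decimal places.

Elastic work ≈ ½ × (Pplat − PEEP) × Vt = 0.5 × (16 − 4) × 0.545 L = 0.5 × 12.0 × 0.545 = 3.27 L·cmH2O.

3.27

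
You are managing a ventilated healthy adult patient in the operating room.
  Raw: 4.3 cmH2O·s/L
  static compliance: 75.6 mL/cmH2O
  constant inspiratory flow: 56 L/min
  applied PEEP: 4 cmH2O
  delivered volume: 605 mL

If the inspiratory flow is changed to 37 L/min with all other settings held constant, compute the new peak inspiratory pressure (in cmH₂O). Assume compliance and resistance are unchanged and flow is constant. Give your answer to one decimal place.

Flow: 56 L/min ÷ 60 = 0.9333 L/s.
New flow: 37 L/min ÷ 60 = 0.6167 L/s.
PIP = Vt/C + R·V̇ + PEEP (constant-flow equation of motion).
Only the resistive term changes: ΔPIP = R × ΔV̇ = 4.3 × (0.6167 − 0.9333) = 4.3 × -0.3166 = -1.361 cmH2O.
Original PIP = 605/75.6 + 4.3×0.9333 + 4 = 16.016 cmH2O; new PIP = 16.016 + (-1.361) = 14.655 cmH2O.

14.7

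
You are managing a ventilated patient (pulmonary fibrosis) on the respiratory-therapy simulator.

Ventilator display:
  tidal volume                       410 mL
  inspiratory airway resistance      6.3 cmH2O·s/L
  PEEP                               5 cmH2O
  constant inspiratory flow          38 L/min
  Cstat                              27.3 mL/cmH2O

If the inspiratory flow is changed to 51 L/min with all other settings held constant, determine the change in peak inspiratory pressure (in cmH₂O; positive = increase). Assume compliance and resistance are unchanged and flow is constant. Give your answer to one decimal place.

1.4

Flow: 38 L/min ÷ 60 = 0.6333 L/s.
New flow: 51 L/min ÷ 60 = 0.85 L/s.
PIP = Vt/C + R·V̇ + PEEP (constant-flow equation of motion).
Only the resistive term changes: ΔPIP = R × ΔV̇ = 6.3 × (0.85 − 0.6333) = 6.3 × 0.2167 = 1.365 cmH2O.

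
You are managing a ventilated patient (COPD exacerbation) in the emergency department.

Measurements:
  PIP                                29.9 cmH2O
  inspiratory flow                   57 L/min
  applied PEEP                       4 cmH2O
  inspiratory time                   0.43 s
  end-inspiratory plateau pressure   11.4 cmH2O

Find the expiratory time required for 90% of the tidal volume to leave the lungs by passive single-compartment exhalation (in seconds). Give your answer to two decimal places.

2.48

Flow: 57 L/min ÷ 60 = 0.95 L/s.
Vt = flow × Ti = 0.95 L/s × 0.43 s × 1000 mL/L = 408.5 mL.
R = (PIP − Pplat)/V̇ = (29.9 − 11.4) / 0.95 = 18.5/0.95 = 19.474 cmH2O·s/L.
C = Vt/(Pplat − PEEP) = 408.5 / (11.4 − 4) = 408.5/7.4 = 55.203 mL/cmH2O.
τ = R × C = 19.474 × 0.0552 L/cmH2O = 1.075 s.
t = −τ·ln(1 − 0.90) = −1.075·ln(0.1) = 2.475 s.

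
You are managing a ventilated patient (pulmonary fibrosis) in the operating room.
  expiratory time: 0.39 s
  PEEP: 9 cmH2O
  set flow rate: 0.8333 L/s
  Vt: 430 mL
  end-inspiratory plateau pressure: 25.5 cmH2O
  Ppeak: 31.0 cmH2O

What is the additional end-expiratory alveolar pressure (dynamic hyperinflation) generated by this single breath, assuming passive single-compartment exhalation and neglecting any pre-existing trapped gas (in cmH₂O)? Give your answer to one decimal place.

1.7

R = (PIP − Pplat)/V̇ = (31.0 − 25.5) / 0.8333 = 5.5/0.8333 = 6.6 cmH2O·s/L.
C = Vt/(Pplat − PEEP) = 430.0 / (25.5 − 9) = 430.0/16.5 = 26.061 mL/cmH2O.
τ = R × C = 6.6 × 0.02606 L/cmH2O = 0.172 s.
Fraction remaining = e^(−Te/τ) = e^(−0.39/0.172) = 0.1036; trapped volume = 430.0 × 0.1036 = 44.548 mL.
Additional alveolar pressure from trapping ≈ V_trapped / C = 44.548 / 26.061 = 1.709 cmH2O.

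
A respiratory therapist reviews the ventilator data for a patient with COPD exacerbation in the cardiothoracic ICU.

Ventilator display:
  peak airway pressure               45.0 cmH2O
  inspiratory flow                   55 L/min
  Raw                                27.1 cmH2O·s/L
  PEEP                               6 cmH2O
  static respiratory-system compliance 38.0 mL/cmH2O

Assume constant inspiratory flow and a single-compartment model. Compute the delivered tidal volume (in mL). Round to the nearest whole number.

Flow: 55 L/min ÷ 60 = 0.9167 L/s.
Equation of motion (constant flow): PIP = Vt/C + R·V̇ + PEEP.
Vt/C = PIP − R·V̇ − PEEP = 45.0 − 24.843 − 6 = 14.157 cmH2O.
Vt = C × 14.157 = 38.0 × 14.157 = 537.97 mL.

538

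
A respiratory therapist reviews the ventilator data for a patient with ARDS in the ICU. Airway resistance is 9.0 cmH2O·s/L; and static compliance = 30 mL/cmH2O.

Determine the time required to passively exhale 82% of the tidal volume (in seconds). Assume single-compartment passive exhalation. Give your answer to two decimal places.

0.46

τ = R × C = 9.0 × 30 mL/cmH2O = 9.0 × 0.030 L/cmH2O = 0.27 s.
Exhaled fraction f = 1 − e^(−t/τ) → t = −τ·ln(1 − f) = −0.27·ln(0.18) = 0.463 s.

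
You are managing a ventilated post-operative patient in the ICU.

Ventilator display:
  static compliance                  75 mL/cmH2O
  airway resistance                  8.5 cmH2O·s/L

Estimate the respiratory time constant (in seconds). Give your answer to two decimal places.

τ = R × C = 8.5 × 75 mL/cmH2O = 8.5 × 0.075 L/cmH2O = 0.6375 s.

0.64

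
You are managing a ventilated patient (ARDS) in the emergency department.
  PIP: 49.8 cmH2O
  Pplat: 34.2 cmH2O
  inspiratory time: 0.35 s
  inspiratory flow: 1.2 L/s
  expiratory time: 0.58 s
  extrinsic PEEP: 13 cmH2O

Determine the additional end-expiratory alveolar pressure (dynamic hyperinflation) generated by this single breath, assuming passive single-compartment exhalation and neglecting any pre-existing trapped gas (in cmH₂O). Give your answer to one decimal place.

2.2

Vt = flow × Ti = 1.2 L/s × 0.35 s × 1000 mL/L = 420.0 mL.
R = (PIP − Pplat)/V̇ = (49.8 − 34.2) / 1.2 = 15.6/1.2 = 13.0 cmH2O·s/L.
C = Vt/(Pplat − PEEP) = 420.0 / (34.2 − 13) = 420.0/21.2 = 19.811 mL/cmH2O.
τ = R × C = 13.0 × 0.01981 L/cmH2O = 0.2575 s.
Fraction remaining = e^(−Te/τ) = e^(−0.58/0.2575) = 0.1051; trapped volume = 420.0 × 0.1051 = 44.142 mL.
Additional alveolar pressure from trapping ≈ V_trapped / C = 44.142 / 19.811 = 2.228 cmH2O.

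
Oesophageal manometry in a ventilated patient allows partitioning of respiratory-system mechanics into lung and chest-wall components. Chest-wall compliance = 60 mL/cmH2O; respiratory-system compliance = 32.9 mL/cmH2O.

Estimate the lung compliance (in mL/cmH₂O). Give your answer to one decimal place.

1/CL = 1/Crs − 1/Ccw.
1/CL = 1/32.9 − 1/60 = 0.01373.
CL = 72.833 mL/cmH2O.

72.8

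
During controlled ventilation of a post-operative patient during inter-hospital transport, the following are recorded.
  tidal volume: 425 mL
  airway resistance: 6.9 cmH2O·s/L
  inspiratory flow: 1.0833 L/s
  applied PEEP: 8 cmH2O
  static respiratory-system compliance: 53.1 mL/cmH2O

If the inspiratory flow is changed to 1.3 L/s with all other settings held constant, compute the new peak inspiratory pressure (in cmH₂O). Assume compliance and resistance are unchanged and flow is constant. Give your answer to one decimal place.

25.0

PIP = Vt/C + R·V̇ + PEEP (constant-flow equation of motion).
Only the resistive term changes: ΔPIP = R × ΔV̇ = 6.9 × (1.3 − 1.0833) = 6.9 × 0.2167 = 1.495 cmH2O.
Original PIP = 425/53.1 + 6.9×1.0833 + 8 = 23.479 cmH2O; new PIP = 23.479 + (1.495) = 24.974 cmH2O.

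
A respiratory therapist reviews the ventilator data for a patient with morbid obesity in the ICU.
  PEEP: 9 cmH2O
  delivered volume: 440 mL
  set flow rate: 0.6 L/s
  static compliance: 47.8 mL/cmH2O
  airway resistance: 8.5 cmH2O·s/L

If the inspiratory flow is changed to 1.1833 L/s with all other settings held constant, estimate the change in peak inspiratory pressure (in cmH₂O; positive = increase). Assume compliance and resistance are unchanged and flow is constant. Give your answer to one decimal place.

5.0

PIP = Vt/C + R·V̇ + PEEP (constant-flow equation of motion).
Only the resistive term changes: ΔPIP = R × ΔV̇ = 8.5 × (1.1833 − 0.6) = 8.5 × 0.5833 = 4.958 cmH2O.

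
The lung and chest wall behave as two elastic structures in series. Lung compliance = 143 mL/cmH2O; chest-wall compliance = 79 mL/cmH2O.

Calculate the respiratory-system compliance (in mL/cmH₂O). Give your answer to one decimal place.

Lung and chest wall are elastances in series: 1/Crs = 1/CL + 1/Ccw.
1/Crs = 1/143 + 1/79 = 0.01965.
Crs = 50.891 mL/cmH2O.

50.9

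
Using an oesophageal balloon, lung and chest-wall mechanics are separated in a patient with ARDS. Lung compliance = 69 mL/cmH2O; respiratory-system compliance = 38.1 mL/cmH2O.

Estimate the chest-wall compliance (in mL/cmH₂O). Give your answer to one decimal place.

1/Ccw = 1/Crs − 1/CL.
1/Ccw = 1/38.1 − 1/69 = 0.01175.
Ccw = 85.106 mL/cmH2O.

85.1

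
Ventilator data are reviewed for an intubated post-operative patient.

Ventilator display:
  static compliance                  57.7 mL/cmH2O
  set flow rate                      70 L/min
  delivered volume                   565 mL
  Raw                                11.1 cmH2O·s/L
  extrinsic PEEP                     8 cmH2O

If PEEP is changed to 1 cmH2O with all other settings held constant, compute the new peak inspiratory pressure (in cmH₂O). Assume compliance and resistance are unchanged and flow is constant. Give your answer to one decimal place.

Flow: 70 L/min ÷ 60 = 1.1667 L/s.
PIP = Vt/C + R·V̇ + PEEP (constant-flow equation of motion).
Only the baseline term changes: ΔPIP = ΔPEEP = 1 − 8 = -7.0 cmH2O.
Original PIP = 565/57.7 + 11.1×1.1667 + 8 = 30.742 cmH2O; new PIP = 30.742 + (-7.0) = 23.742 cmH2O.

23.7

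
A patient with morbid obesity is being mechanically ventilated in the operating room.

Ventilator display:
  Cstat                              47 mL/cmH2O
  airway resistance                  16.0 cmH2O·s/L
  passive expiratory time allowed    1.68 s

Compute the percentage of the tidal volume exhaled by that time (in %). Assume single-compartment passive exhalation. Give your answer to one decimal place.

τ = R × C = 16.0 × 47 mL/cmH2O = 16.0 × 0.047 L/cmH2O = 0.752 s.
Passive exhalation: V(t)/V₀ = e^(−t/τ) = e^(−1.68/0.752) = 0.1071.
Fraction exhaled = 1 − 0.1071 = 0.8929 → 89.29%.

89.3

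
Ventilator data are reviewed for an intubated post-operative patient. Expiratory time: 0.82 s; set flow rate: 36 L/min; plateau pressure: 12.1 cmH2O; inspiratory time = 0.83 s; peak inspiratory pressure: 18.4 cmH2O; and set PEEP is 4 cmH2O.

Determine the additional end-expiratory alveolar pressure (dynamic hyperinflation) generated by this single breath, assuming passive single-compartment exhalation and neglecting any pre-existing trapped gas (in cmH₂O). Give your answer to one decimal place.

2.3

Flow: 36 L/min ÷ 60 = 0.6 L/s.
Vt = flow × Ti = 0.6 L/s × 0.83 s × 1000 mL/L = 498.0 mL.
R = (PIP − Pplat)/V̇ = (18.4 − 12.1) / 0.6 = 6.3/0.6 = 10.5 cmH2O·s/L.
C = Vt/(Pplat − PEEP) = 498.0 / (12.1 − 4) = 498.0/8.1 = 61.481 mL/cmH2O.
τ = R × C = 10.5 × 0.06148 L/cmH2O = 0.6455 s.
Fraction remaining = e^(−Te/τ) = e^(−0.82/0.6455) = 0.2807; trapped volume = 498.0 × 0.2807 = 139.79 mL.
Additional alveolar pressure from trapping ≈ V_trapped / C = 139.79 / 61.481 = 2.274 cmH2O.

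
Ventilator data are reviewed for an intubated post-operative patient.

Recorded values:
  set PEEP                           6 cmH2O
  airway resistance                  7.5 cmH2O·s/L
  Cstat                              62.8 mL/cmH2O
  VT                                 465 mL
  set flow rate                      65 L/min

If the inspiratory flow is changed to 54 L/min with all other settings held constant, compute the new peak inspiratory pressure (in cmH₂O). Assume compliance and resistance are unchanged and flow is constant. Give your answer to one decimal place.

Flow: 65 L/min ÷ 60 = 1.0833 L/s.
New flow: 54 L/min ÷ 60 = 0.9 L/s.
PIP = Vt/C + R·V̇ + PEEP (constant-flow equation of motion).
Only the resistive term changes: ΔPIP = R × ΔV̇ = 7.5 × (0.9 − 1.0833) = 7.5 × -0.1833 = -1.375 cmH2O.
Original PIP = 465/62.8 + 7.5×1.0833 + 6 = 21.529 cmH2O; new PIP = 21.529 + (-1.375) = 20.154 cmH2O.

20.2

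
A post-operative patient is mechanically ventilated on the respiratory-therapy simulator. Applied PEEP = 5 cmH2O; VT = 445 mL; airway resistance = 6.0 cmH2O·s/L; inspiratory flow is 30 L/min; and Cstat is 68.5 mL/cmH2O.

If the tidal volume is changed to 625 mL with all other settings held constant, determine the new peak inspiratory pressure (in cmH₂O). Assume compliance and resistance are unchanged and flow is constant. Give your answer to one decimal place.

17.1

Flow: 30 L/min ÷ 60 = 0.5 L/s.
PIP = Vt/C + R·V̇ + PEEP (constant-flow equation of motion).
Only the elastic term changes: ΔPIP = ΔVt / C = (625 − 445) / 68.5 = 2.628 cmH2O.
Original PIP = 445/68.5 + 6.0×0.5 + 5 = 14.496 cmH2O; new PIP = 14.496 + (2.628) = 17.124 cmH2O.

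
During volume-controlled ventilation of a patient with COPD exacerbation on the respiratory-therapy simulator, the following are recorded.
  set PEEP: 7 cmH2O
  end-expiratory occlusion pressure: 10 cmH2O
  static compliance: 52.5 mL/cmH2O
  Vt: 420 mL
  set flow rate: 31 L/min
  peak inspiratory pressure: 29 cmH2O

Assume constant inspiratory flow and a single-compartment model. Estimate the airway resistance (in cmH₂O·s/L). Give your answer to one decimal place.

Flow: 31 L/min ÷ 60 = 0.5167 L/s.
Total PEEP = 10 cmH2O (set 7 + intrinsic 3); this is the baseline alveolar pressure.
Equation of motion (constant flow): PIP = Vt/C + R·V̇ + PEEP.
R·V̇ = PIP − Vt/C − PEEP = 29 − 420/52.5 − 10 = 29 − 8.0 − 10 = 11.0 cmH2O.
R = 11.0 / 0.5167 = 21.289 cmH2O·s/L.

21.3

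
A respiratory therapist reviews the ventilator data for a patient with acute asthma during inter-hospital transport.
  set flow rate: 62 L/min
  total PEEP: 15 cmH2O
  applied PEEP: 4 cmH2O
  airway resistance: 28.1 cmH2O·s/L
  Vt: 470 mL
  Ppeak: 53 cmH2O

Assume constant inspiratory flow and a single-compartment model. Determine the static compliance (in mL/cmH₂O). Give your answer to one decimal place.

Flow: 62 L/min ÷ 60 = 1.0333 L/s.
Total PEEP = 15 cmH2O (set 4 + intrinsic 11); this is the baseline alveolar pressure.
Equation of motion (constant flow): PIP = Vt/C + R·V̇ + PEEP.
Vt/C = PIP − R·V̇ − PEEP = 53 − 28.1×1.0333 − 15 = 53 − 29.036 − 15 = 8.964 cmH2O.
C = Vt / 8.964 = 470 / 8.964 = 52.432 mL/cmH2O.

52.4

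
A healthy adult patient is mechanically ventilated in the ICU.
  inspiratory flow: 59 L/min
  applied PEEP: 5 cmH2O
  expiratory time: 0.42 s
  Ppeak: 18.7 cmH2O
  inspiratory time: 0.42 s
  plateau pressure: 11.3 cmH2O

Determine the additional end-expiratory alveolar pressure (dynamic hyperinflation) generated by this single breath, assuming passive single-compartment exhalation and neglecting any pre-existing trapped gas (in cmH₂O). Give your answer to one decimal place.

2.7

Flow: 59 L/min ÷ 60 = 0.9833 L/s.
Vt = flow × Ti = 0.9833 L/s × 0.42 s × 1000 mL/L = 412.99 mL.
R = (PIP − Pplat)/V̇ = (18.7 − 11.3) / 0.9833 = 7.4/0.9833 = 7.526 cmH2O·s/L.
C = Vt/(Pplat − PEEP) = 412.99 / (11.3 − 5) = 412.99/6.3 = 65.554 mL/cmH2O.
τ = R × C = 7.526 × 0.06555 L/cmH2O = 0.4933 s.
Fraction remaining = e^(−Te/τ) = e^(−0.42/0.4933) = 0.4268; trapped volume = 412.99 × 0.4268 = 176.26 mL.
Additional alveolar pressure from trapping ≈ V_trapped / C = 176.26 / 65.554 = 2.689 cmH2O.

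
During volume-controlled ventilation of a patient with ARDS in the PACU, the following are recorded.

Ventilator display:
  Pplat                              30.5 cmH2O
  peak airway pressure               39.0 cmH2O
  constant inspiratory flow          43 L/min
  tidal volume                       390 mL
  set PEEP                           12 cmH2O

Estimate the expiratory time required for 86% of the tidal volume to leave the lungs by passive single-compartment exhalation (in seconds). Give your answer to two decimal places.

0.49

Flow: 43 L/min ÷ 60 = 0.7167 L/s.
R = (PIP − Pplat)/V̇ = (39.0 − 30.5) / 0.7167 = 8.5/0.7167 = 11.86 cmH2O·s/L.
C = Vt/(Pplat − PEEP) = 390.0 / (30.5 − 12) = 390.0/18.5 = 21.081 mL/cmH2O.
τ = R × C = 11.86 × 0.02108 L/cmH2O = 0.25 s.
t = −τ·ln(1 − 0.86) = −0.25·ln(0.14) = 0.4915 s.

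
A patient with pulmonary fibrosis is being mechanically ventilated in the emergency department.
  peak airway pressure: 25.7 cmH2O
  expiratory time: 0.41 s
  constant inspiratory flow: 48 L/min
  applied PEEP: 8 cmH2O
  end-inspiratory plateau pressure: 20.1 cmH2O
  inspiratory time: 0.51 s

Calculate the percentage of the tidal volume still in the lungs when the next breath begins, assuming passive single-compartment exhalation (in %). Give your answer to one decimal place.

Flow: 48 L/min ÷ 60 = 0.8 L/s.
Vt = flow × Ti = 0.8 L/s × 0.51 s × 1000 mL/L = 408.0 mL.
R = (PIP − Pplat)/V̇ = (25.7 − 20.1) / 0.8 = 5.6/0.8 = 7.0 cmH2O·s/L.
C = Vt/(Pplat − PEEP) = 408.0 / (20.1 − 8) = 408.0/12.1 = 33.719 mL/cmH2O.
τ = R × C = 7.0 × 0.03372 L/cmH2O = 0.236 s.
Fraction remaining at end-expiration = e^(−Te/τ) = e^(−0.41/0.236) = 0.176 → 17.6%.

17.6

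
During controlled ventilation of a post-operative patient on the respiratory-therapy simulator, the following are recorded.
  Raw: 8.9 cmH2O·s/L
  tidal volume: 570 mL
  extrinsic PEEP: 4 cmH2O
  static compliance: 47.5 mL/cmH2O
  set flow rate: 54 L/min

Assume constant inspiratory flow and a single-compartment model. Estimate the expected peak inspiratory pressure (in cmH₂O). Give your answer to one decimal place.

24.0

Flow: 54 L/min ÷ 60 = 0.9 L/s.
Equation of motion (constant flow): PIP = Vt/C + R·V̇ + PEEP.
PIP = 570/47.5 + 8.9×0.9 + 4 = 12.0 + 8.01 + 4 = 24.01 cmH2O.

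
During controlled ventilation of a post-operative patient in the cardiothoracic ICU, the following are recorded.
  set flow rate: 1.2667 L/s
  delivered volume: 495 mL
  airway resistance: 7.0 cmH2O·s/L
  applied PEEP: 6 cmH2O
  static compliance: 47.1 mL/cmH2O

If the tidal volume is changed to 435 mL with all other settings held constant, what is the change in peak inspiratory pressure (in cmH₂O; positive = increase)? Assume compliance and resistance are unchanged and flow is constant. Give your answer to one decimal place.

PIP = Vt/C + R·V̇ + PEEP (constant-flow equation of motion).
Only the elastic term changes: ΔPIP = ΔVt / C = (435 − 495) / 47.1 = -1.274 cmH2O.

-1.3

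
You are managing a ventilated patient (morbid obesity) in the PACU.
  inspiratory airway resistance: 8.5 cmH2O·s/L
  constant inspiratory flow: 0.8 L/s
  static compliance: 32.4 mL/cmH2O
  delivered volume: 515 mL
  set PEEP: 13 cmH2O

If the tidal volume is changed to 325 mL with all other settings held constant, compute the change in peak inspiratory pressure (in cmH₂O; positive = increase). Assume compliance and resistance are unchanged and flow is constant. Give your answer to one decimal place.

PIP = Vt/C + R·V̇ + PEEP (constant-flow equation of motion).
Only the elastic term changes: ΔPIP = ΔVt / C = (325 − 515) / 32.4 = -5.864 cmH2O.

-5.9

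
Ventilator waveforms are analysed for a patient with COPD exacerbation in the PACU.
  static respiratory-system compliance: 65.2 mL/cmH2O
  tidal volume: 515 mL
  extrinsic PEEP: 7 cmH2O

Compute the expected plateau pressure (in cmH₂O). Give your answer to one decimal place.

14.9

Pplat = PEEP + Vt / Cstat = 7 + 515 / 65.2 = 7 + 7.899 = 14.899 cmH2O.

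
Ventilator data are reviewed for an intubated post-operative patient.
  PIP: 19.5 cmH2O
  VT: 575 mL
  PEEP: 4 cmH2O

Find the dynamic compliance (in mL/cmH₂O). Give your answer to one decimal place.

37.1

Dynamic compliance = Vt / (PIP − PEEP) = 575 / (19.5 − 4) = 575 / 15.5 = 37.097 mL/cmH2O.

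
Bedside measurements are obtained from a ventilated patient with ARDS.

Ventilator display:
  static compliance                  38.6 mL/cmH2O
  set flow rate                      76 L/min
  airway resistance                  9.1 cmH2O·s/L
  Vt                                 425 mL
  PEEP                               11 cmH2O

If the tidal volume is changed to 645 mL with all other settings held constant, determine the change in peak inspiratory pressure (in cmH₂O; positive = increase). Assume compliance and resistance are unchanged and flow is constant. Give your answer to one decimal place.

PIP = Vt/C + R·V̇ + PEEP (constant-flow equation of motion).
Only the elastic term changes: ΔPIP = ΔVt / C = (645 − 425) / 38.6 = 5.699 cmH2O.

5.7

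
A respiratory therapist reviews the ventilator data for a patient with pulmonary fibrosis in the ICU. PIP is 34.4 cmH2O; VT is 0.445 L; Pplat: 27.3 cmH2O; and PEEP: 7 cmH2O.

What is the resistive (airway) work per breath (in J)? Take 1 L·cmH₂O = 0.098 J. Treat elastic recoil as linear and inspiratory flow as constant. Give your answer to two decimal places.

0.31

With constant inspiratory flow the resistive pressure is constant at PIP − Pplat = 34.4 − 27.3 = 7.1 cmH2O, so resistive work = 7.1 × 0.445 = 3.16 L·cmH2O.
× 0.098 J/(L·cmH2O) → 0.3097 J.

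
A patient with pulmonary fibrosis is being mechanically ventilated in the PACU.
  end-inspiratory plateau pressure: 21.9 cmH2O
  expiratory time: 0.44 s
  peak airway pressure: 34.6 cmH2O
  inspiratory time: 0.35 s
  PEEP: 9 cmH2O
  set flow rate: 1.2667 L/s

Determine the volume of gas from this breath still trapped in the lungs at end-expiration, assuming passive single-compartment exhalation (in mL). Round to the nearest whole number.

Vt = flow × Ti = 1.2667 L/s × 0.35 s × 1000 mL/L = 443.35 mL.
R = (PIP − Pplat)/V̇ = (34.6 − 21.9) / 1.2667 = 12.7/1.2667 = 10.026 cmH2O·s/L.
C = Vt/(Pplat − PEEP) = 443.35 / (21.9 − 9) = 443.35/12.9 = 34.368 mL/cmH2O.
τ = R × C = 10.026 × 0.03437 L/cmH2O = 0.3446 s.
Fraction remaining = e^(−Te/τ) = e^(−0.44/0.3446) = 0.2789.
Trapped volume = 443.35 × 0.2789 = 123.65 mL.

124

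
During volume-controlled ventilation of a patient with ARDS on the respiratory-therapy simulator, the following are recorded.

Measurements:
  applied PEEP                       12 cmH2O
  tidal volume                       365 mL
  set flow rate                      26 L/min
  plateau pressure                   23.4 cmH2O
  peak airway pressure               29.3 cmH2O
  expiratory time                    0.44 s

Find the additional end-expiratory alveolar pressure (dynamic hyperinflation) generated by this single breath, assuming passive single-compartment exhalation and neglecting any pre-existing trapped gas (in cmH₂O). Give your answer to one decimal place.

Flow: 26 L/min ÷ 60 = 0.4333 L/s.
R = (PIP − Pplat)/V̇ = (29.3 − 23.4) / 0.4333 = 5.9/0.4333 = 13.616 cmH2O·s/L.
C = Vt/(Pplat − PEEP) = 365.0 / (23.4 − 12) = 365.0/11.4 = 32.018 mL/cmH2O.
τ = R × C = 13.616 × 0.03202 L/cmH2O = 0.436 s.
Fraction remaining = e^(−Te/τ) = e^(−0.44/0.436) = 0.3645; trapped volume = 365.0 × 0.3645 = 133.04 mL.
Additional alveolar pressure from trapping ≈ V_trapped / C = 133.04 / 32.018 = 4.155 cmH2O.

4.2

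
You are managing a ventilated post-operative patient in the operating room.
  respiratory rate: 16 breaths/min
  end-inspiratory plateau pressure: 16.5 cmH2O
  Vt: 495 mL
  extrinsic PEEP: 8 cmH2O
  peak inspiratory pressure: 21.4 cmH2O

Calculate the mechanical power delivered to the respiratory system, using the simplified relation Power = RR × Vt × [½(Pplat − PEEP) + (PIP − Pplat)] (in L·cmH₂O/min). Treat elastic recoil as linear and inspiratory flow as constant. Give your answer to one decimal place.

72.5

Per-breath work = Vt × [½(Pplat−PEEP) + (PIP−Pplat)] = 0.495 × [0.5×8.5 + 4.9] = 0.495 × 9.15 = 4.529 L·cmH2O.
Power = 16 × 4.529 = 72.464 L·cmH2O/min.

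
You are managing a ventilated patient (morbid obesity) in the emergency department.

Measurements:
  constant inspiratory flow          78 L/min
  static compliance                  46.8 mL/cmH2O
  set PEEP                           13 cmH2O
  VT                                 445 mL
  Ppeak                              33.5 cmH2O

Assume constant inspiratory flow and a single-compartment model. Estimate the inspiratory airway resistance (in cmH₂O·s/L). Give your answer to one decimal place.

8.5

Flow: 78 L/min ÷ 60 = 1.3 L/s.
Equation of motion (constant flow): PIP = Vt/C + R·V̇ + PEEP.
R·V̇ = PIP − Vt/C − PEEP = 33.5 − 445/46.8 − 13 = 33.5 − 9.509 − 13 = 10.991 cmH2O.
R = 10.991 / 1.3 = 8.455 cmH2O·s/L.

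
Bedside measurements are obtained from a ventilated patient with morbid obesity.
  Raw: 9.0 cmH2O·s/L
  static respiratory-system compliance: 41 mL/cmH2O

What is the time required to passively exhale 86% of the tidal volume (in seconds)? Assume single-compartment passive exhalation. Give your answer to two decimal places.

τ = R × C = 9.0 × 41 mL/cmH2O = 9.0 × 0.041 L/cmH2O = 0.369 s.
Exhaled fraction f = 1 − e^(−t/τ) → t = −τ·ln(1 − f) = −0.369·ln(0.14) = 0.7255 s.

0.73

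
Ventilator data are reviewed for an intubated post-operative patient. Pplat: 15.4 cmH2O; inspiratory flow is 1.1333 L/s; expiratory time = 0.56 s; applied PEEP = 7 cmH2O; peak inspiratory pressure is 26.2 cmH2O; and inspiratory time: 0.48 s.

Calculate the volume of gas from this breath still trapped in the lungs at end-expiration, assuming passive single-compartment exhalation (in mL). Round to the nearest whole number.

Vt = flow × Ti = 1.1333 L/s × 0.48 s × 1000 mL/L = 543.98 mL.
R = (PIP − Pplat)/V̇ = (26.2 − 15.4) / 1.1333 = 10.8/1.1333 = 9.53 cmH2O·s/L.
C = Vt/(Pplat − PEEP) = 543.98 / (15.4 − 7) = 543.98/8.4 = 64.76 mL/cmH2O.
τ = R × C = 9.53 × 0.06476 L/cmH2O = 0.6172 s.
Fraction remaining = e^(−Te/τ) = e^(−0.56/0.6172) = 0.4036.
Trapped volume = 543.98 × 0.4036 = 219.55 mL.

220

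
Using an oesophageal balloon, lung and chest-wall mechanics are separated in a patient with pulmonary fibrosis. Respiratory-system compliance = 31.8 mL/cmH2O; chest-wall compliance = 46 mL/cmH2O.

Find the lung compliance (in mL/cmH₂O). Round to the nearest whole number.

103

1/CL = 1/Crs − 1/Ccw.
1/CL = 1/31.8 − 1/46 = 0.009707.
CL = 103.02 mL/cmH2O.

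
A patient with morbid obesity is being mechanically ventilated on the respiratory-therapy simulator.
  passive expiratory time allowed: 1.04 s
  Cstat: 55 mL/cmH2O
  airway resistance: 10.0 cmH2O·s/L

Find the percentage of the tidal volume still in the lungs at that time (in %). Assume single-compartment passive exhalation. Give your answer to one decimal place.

τ = R × C = 10.0 × 55 mL/cmH2O = 10.0 × 0.055 L/cmH2O = 0.55 s.
Passive exhalation: V(t)/V₀ = e^(−t/τ) = e^(−1.04/0.55) = 0.1509.
Fraction remaining = 0.1509 → 15.09%.

15.1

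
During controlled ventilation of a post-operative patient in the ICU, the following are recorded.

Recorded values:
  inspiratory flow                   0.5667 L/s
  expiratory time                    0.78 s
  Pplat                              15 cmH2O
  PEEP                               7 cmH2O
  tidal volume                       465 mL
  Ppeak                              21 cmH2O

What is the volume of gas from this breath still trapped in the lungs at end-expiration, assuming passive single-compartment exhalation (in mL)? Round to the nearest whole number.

R = (PIP − Pplat)/V̇ = (21 − 15) / 0.5667 = 6.0/0.5667 = 10.588 cmH2O·s/L.
C = Vt/(Pplat − PEEP) = 465.0 / (15 − 7) = 465.0/8.0 = 58.125 mL/cmH2O.
τ = R × C = 10.588 × 0.05813 L/cmH2O = 0.6155 s.
Fraction remaining = e^(−Te/τ) = e^(−0.78/0.6155) = 0.2816.
Trapped volume = 465.0 × 0.2816 = 130.94 mL.

131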